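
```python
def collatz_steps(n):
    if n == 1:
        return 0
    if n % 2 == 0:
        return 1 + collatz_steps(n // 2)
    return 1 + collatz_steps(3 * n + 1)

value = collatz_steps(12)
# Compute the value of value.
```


collatz_steps(12)
12 is even -> collatz_steps(6)
6 is even -> collatz_steps(3)
3 is odd -> 3*3+1 = 10 -> collatz_steps(10)
10 is even -> collatz_steps(5)
5 is odd -> 3*5+1 = 16 -> collatz_steps(16)
16 is even -> collatz_steps(8)
8 is even -> collatz_steps(4)
4 is even -> collatz_steps(2)
2 is even -> collatz_steps(1)
Reached 1 after 9 steps
= 9


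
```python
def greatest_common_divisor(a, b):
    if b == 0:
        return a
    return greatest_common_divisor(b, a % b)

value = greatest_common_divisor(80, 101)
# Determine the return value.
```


greatest_common_divisor(80, 101)
= greatest_common_divisor(101, 80 % 101) = greatest_common_divisor(101, 80)
= greatest_common_divisor(80, 101 % 80) = greatest_common_divisor(80, 21)
= greatest_common_divisor(21, 80 % 21) = greatest_common_divisor(21, 17)
= greatest_common_divisor(17, 21 % 17) = greatest_common_divisor(17, 4)
= greatest_common_divisor(4, 17 % 4) = greatest_common_divisor(4, 1)
= greatest_common_divisor(1, 4 % 1) = greatest_common_divisor(1, 0)
b == 0, return a = 1


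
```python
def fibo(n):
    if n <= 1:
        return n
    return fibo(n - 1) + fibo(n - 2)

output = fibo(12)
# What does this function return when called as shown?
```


fibo(12)
= fibo(11) + fibo(10)
= (fibo(10) + fibo(9)) + fibo(10)
Computing bottom-up: fibo(0)=0, fibo(1)=1, fibo(2)=1, fibo(3)=2, fibo(4)=3, fibo(5)=5, fibo(6)=8, fibo(7)=13, fibo(8)=21, fibo(9)=34, fibo(10)=55, fibo(11)=89, fibo(12)=144
= 144


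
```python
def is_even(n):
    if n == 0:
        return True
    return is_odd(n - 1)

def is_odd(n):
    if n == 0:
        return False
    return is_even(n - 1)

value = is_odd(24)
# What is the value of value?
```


is_odd(24)
= is_even(23)
= is_odd(22)
= is_even(21)
= is_odd(20)
= is_even(19)
= is_odd(18)
= is_even(17)
= is_odd(16)
= is_even(15)
= is_odd(14)
= is_even(13)
= is_odd(12)
= is_even(11)
= is_odd(10)
= is_even(9)
= is_odd(8)
= is_even(7)
= is_odd(6)
= is_even(5)
= is_odd(4)
= is_even(3)
= is_odd(2)
= is_even(1)
= is_odd(0)
n == 0: return False
= False


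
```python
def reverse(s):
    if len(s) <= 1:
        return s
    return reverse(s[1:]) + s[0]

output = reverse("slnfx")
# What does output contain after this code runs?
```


reverse("slnfx")
= reverse("lnfx") + "s"
= reverse("nfx") + "l" + "s"
= reverse("fx") + "n" + "l" + "s"
= reverse("x") + "f" + "n" + "l" + "s"
= "x" + "f" + "n" + "l" + "s"
= "xfnls"


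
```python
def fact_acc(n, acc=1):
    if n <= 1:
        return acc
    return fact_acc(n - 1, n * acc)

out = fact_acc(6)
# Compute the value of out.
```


fact_acc(6, 1)
= fact_acc(5, 6 * 1) = fact_acc(5, 6)
= fact_acc(4, 5 * 6) = fact_acc(4, 30)
= fact_acc(3, 4 * 30) = fact_acc(3, 120)
= fact_acc(2, 3 * 120) = fact_acc(2, 360)
= fact_acc(1, 2 * 360) = fact_acc(1, 720)
n <= 1, return acc = 720


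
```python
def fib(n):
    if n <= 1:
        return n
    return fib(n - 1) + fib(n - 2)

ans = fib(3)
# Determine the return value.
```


fib(3)
= fib(2) + fib(1)
Computing bottom-up: fib(0)=0, fib(1)=1, fib(2)=1, fib(3)=2
= 2


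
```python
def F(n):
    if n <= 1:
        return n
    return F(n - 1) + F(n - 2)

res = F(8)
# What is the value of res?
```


F(8)
= F(7) + F(6)
= (F(6) + F(5)) + F(6)
Computing bottom-up: F(0)=0, F(1)=1, F(2)=1, F(3)=2, F(4)=3, F(5)=5, F(6)=8, F(7)=13, F(8)=21
= 21


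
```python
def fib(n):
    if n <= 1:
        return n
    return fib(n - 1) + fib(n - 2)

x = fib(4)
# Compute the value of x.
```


fib(4)
= fib(3) + fib(2)
= (fib(2) + fib(1)) + fib(2)
Computing bottom-up: fib(0)=0, fib(1)=1, fib(2)=1, fib(3)=2, fib(4)=3
= 3


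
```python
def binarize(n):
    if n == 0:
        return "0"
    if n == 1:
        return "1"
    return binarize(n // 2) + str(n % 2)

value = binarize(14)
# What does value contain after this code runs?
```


binarize(14)
= binarize(7) + "0"
= binarize(3) + "1" + "0"
= binarize(1) + "1" + "1" + "0"
= "1" + "1" + "1" + "0"
= "1110"


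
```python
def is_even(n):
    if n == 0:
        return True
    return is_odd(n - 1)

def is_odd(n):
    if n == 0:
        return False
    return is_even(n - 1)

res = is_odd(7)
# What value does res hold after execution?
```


is_odd(7)
= is_even(6)
= is_odd(5)
= is_even(4)
= is_odd(3)
= is_even(2)
= is_odd(1)
= is_even(0)
n == 0: return True
= True


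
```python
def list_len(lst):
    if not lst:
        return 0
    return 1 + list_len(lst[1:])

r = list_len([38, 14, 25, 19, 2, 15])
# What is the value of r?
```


list_len([38, 14, 25, 19, 2, 15])
= 1 + list_len([14, 25, 19, 2, 15])
= 1 + 1 + list_len([25, 19, 2, 15])
= 1 + 1 + 1 + list_len([19, 2, 15])
= 1 + 1 + 1 + 1 + list_len([2, 15])
= 1 + 1 + 1 + 1 + 1 + list_len([15])
= 1 + 1 + 1 + 1 + 1 + 1 + list_len([])
= 1 + 1 + 1 + 1 + 1 + 1 + 0
= 6


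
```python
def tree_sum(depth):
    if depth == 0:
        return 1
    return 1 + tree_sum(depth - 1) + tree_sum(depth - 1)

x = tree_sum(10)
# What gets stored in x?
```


tree_sum(10)
= 1 + tree_sum(9) + tree_sum(9)
= 1 + 2 * tree_sum(9)
tree_sum(k) = 2^(k+1) - 1
tree_sum(0) = 1
tree_sum(1) = 3
tree_sum(2) = 7
tree_sum(3) = 15
tree_sum(4) = 31
tree_sum(10) = 2^11 - 1 = 2047


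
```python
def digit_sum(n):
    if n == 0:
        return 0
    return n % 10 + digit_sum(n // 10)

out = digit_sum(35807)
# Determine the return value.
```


digit_sum(35807)
= 7 + digit_sum(3580)
= 7 + 0 + digit_sum(358)
= 7 + 0 + 8 + digit_sum(35)
= 7 + 0 + 8 + 5 + digit_sum(3)
= 7 + 0 + 8 + 5 + 3 + digit_sum(0)
= 7 + 0 + 8 + 5 + 3 + 0
= 23


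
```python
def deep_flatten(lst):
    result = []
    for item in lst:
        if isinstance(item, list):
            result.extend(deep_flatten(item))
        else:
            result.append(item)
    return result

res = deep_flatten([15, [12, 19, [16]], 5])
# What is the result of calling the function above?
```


deep_flatten([15, [12, 19, [16]], 5])
Processing each element:
  15 is not a list -> append 15
  [12, 19, [16]] is a list -> deep_flatten recursively -> [12, 19, 16]
  5 is not a list -> append 5
= [15, 12, 19, 16, 5]


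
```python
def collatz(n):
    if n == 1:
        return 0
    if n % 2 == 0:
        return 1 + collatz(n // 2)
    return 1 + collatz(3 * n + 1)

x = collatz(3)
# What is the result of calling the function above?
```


collatz(3)
3 is odd -> 3*3+1 = 10 -> collatz(10)
10 is even -> collatz(5)
5 is odd -> 3*5+1 = 16 -> collatz(16)
16 is even -> collatz(8)
8 is even -> collatz(4)
4 is even -> collatz(2)
2 is even -> collatz(1)
Reached 1 after 7 steps
= 7


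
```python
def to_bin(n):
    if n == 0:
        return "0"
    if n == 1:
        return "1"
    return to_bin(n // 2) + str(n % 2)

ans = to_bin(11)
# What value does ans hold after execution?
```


to_bin(11)
= to_bin(5) + "1"
= to_bin(2) + "1" + "1"
= to_bin(1) + "0" + "1" + "1"
= "1" + "0" + "1" + "1"
= "1011"


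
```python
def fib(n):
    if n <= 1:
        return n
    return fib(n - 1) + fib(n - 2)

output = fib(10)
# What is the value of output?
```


fib(10)
= fib(9) + fib(8)
= (fib(8) + fib(7)) + fib(8)
Computing bottom-up: fib(0)=0, fib(1)=1, fib(2)=1, fib(3)=2, fib(4)=3, fib(5)=5, fib(6)=8, fib(7)=13, fib(8)=21, fib(9)=34, fib(10)=55
= 55


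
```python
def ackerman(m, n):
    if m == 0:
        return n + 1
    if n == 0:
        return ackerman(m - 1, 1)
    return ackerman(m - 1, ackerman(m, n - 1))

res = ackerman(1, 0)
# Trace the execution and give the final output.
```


ackerman(1, 0)
n == 0: return ackerman(0, 1)
= ackerman(0, 1) = 2
= 2


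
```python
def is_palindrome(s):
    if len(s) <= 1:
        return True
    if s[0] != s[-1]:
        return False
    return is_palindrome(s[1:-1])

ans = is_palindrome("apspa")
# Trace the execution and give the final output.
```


is_palindrome("apspa")
"apspa": s[0]='a' == s[-1]='a' -> is_palindrome("psp")
"psp": s[0]='p' == s[-1]='p' -> is_palindrome("s")
"s": len <= 1 -> True
= True


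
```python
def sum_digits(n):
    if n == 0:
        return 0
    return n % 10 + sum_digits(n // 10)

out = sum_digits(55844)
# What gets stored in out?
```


sum_digits(55844)
= 4 + sum_digits(5584)
= 4 + 4 + sum_digits(558)
= 4 + 4 + 8 + sum_digits(55)
= 4 + 4 + 8 + 5 + sum_digits(5)
= 4 + 4 + 8 + 5 + 5 + sum_digits(0)
= 4 + 4 + 8 + 5 + 5 + 0
= 26


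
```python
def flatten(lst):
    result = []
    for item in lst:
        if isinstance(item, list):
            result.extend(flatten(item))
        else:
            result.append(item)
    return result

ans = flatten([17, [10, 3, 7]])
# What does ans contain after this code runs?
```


flatten([17, [10, 3, 7]])
Processing each element:
  17 is not a list -> append 17
  [10, 3, 7] is a list -> flatten recursively -> [10, 3, 7]
= [17, 10, 3, 7]


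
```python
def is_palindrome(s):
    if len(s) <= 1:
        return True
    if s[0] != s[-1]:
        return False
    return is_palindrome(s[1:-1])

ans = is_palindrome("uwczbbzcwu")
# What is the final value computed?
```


is_palindrome("uwczbbzcwu")
"uwczbbzcwu": s[0]='u' == s[-1]='u' -> is_palindrome("wczbbzcw")
"wczbbzcw": s[0]='w' == s[-1]='w' -> is_palindrome("czbbzc")
"czbbzc": s[0]='c' == s[-1]='c' -> is_palindrome("zbbz")
"zbbz": s[0]='z' == s[-1]='z' -> is_palindrome("bb")
"bb": s[0]='b' == s[-1]='b' -> is_palindrome("")
"": len <= 1 -> True
= True


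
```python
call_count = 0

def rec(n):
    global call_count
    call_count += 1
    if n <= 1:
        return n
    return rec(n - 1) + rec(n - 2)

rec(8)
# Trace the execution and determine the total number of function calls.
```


rec(8) calls rec(7) and rec(6); each non-base call branches into two more.
Let C(k) = total number of calls made by rec(k), including the call to rec(k) itself.
Base cases: C(0) = 1, C(1) = 1
Recurrence: C(k) = 1 + C(k-1) + C(k-2)
  C(2) = 1 + C(1) + C(0) = 1 + 1 + 1 = 3
  C(3) = 1 + C(2) + C(1) = 1 + 3 + 1 = 5
  C(4) = 1 + C(3) + C(2) = 1 + 5 + 3 = 9
  C(5) = 1 + C(4) + C(3) = 1 + 9 + 5 = 15
  C(6) = 1 + C(5) + C(4) = 1 + 15 + 9 = 25
  C(7) = 1 + C(6) + C(5) = 1 + 25 + 15 = 41
  C(8) = 1 + C(7) + C(6) = 1 + 41 + 25 = 67
Total calls = C(8) = 67


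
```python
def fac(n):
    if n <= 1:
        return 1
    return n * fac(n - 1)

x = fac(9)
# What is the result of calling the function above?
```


fac(9)
= 9 * fac(8)
= 9 * 8 * fac(7)
= 9 * 8 * 7 * fac(6)
= 9 * 8 * 7 * 6 * fac(5)
= 9 * 8 * 7 * 6 * 5 * fac(4)
= 9 * 8 * 7 * 6 * 5 * 4 * fac(3)
= 9 * 8 * 7 * 6 * 5 * 4 * 3 * fac(2)
= 9 * 8 * 7 * 6 * 5 * 4 * 3 * 2 * fac(1)
= 9 * 8 * 7 * 6 * 5 * 4 * 3 * 2 * 1
= 362880


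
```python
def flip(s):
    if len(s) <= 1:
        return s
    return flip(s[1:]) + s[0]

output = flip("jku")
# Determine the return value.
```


flip("jku")
= flip("ku") + "j"
= flip("u") + "k" + "j"
= "u" + "k" + "j"
= "ukj"


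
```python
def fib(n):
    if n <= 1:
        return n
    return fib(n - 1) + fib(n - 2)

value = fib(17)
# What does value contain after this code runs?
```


fib(17)
= fib(16) + fib(15)
= (fib(15) + fib(14)) + fib(15)
Computing bottom-up: fib(0)=0, fib(1)=1, fib(2)=1, fib(3)=2, fib(4)=3, fib(5)=5, fib(6)=8, fib(7)=13, fib(8)=21, fib(9)=34, fib(10)=55, fib(11)=89, fib(12)=144, fib(13)=233, fib(14)=377, fib(15)=610, fib(16)=987, fib(17)=1597
= 1597


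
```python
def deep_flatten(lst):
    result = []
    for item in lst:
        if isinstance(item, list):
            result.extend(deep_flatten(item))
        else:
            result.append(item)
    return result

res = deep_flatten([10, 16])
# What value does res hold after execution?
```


deep_flatten([10, 16])
Processing each element:
  10 is not a list -> append 10
  16 is not a list -> append 16
= [10, 16]


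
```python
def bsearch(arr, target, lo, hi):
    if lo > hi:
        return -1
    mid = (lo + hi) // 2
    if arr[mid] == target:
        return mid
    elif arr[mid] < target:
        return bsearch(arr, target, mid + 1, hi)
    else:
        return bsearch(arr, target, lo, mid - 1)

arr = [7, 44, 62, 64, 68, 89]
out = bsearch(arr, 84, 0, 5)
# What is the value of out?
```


bsearch(arr, 84, 0, 5)
lo=0, hi=5, mid=2, arr[mid]=62
62 < 84, search right half
lo=3, hi=5, mid=4, arr[mid]=68
68 < 84, search right half
lo=5, hi=5, mid=5, arr[mid]=89
89 > 84, search left half
lo > hi, target not found, return -1
= -1


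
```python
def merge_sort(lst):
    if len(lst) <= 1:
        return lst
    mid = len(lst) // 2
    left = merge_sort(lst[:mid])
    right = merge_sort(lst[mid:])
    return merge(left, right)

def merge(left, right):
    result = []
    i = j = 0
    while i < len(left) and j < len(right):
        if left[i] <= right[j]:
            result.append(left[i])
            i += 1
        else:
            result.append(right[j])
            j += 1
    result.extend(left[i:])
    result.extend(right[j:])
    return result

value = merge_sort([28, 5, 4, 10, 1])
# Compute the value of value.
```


merge_sort([28, 5, 4, 10, 1])
Split into [28, 5] and [4, 10, 1]
Left sorted: [5, 28]
Right sorted: [1, 4, 10]
Merge [5, 28] and [1, 4, 10]
= [1, 4, 5, 10, 28]


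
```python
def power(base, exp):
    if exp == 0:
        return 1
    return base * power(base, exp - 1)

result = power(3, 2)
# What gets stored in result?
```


power(3, 2)
= 3 * power(3, 1)
= 3 * 3 * power(3, 0)
= 3 * 3 * 1
= 9


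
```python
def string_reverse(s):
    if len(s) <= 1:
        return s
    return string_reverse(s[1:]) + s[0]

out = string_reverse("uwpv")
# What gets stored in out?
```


string_reverse("uwpv")
= string_reverse("wpv") + "u"
= string_reverse("pv") + "w" + "u"
= string_reverse("v") + "p" + "w" + "u"
= "v" + "p" + "w" + "u"
= "vpwu"


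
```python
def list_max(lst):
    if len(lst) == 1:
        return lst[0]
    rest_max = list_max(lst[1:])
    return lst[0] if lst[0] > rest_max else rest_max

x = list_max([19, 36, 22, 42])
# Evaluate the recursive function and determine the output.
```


list_max([19, 36, 22, 42])
= compare 19 with list_max([36, 22, 42])
= compare 36 with list_max([22, 42])
= compare 22 with list_max([42])
Base: list_max([42]) = 42
compare 22 with 42: max = 42
compare 36 with 42: max = 42
compare 19 with 42: max = 42
= 42


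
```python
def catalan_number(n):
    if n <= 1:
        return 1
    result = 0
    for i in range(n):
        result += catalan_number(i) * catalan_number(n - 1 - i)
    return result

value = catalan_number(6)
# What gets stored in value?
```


catalan_number(6)
= sum of catalan_number(i) * catalan_number(6-1-i) for i in 0..5
First compute sub-values bottom-up:
  catalan_number(0) = 1, catalan_number(1) = 1
  catalan_number(2) = 1*1 + 1*1 = 2
  catalan_number(3) = 1*2 + 1*1 + 2*1 = 5
  catalan_number(4) = 1*5 + 1*2 + 2*1 + 5*1 = 14
  catalan_number(5) = 1*14 + 1*5 + 2*2 + 5*1 + 14*1 = 42
Now catalan_number(6):
  catalan_number(0)*catalan_number(5) = 1*42 = 42
  catalan_number(1)*catalan_number(4) = 1*14 = 14
  catalan_number(2)*catalan_number(3) = 2*5 = 10
  catalan_number(3)*catalan_number(2) = 5*2 = 10
  catalan_number(4)*catalan_number(1) = 14*1 = 14
  catalan_number(5)*catalan_number(0) = 42*1 = 42
= 42 + 14 + 10 + 10 + 14 + 42
= 132


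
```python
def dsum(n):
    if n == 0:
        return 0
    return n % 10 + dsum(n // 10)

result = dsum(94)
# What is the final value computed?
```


dsum(94)
= 4 + dsum(9)
= 4 + 9 + dsum(0)
= 4 + 9 + 0
= 13


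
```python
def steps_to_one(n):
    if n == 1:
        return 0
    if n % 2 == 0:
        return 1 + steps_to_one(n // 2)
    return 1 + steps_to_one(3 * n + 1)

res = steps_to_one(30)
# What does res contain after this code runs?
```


steps_to_one(30)
30 is even -> steps_to_one(15)
15 is odd -> 3*15+1 = 46 -> steps_to_one(46)
46 is even -> steps_to_one(23)
23 is odd -> 3*23+1 = 70 -> steps_to_one(70)
70 is even -> steps_to_one(35)
35 is odd -> 3*35+1 = 106 -> steps_to_one(106)
106 is even -> steps_to_one(53)
53 is odd -> 3*53+1 = 160 -> steps_to_one(160)
160 is even -> steps_to_one(80)
80 is even -> steps_to_one(40)
40 is even -> steps_to_one(20)
20 is even -> steps_to_one(10)
10 is even -> steps_to_one(5)
5 is odd -> 3*5+1 = 16 -> steps_to_one(16)
16 is even -> steps_to_one(8)
8 is even -> steps_to_one(4)
4 is even -> steps_to_one(2)
2 is even -> steps_to_one(1)
Reached 1 after 18 steps
= 18


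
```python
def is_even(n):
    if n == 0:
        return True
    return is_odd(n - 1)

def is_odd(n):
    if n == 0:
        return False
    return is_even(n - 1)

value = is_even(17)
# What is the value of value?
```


is_even(17)
= is_odd(16)
= is_even(15)
= is_odd(14)
= is_even(13)
= is_odd(12)
= is_even(11)
= is_odd(10)
= is_even(9)
= is_odd(8)
= is_even(7)
= is_odd(6)
= is_even(5)
= is_odd(4)
= is_even(3)
= is_odd(2)
= is_even(1)
= is_odd(0)
n == 0: return False
= False


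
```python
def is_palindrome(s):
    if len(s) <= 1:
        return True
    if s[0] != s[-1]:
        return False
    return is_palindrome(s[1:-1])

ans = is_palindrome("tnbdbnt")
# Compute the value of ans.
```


is_palindrome("tnbdbnt")
"tnbdbnt": s[0]='t' == s[-1]='t' -> is_palindrome("nbdbn")
"nbdbn": s[0]='n' == s[-1]='n' -> is_palindrome("bdb")
"bdb": s[0]='b' == s[-1]='b' -> is_palindrome("d")
"d": len <= 1 -> True
= True


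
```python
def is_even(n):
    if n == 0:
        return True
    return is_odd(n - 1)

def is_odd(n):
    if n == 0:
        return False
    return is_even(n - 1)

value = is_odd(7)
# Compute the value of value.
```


is_odd(7)
= is_even(6)
= is_odd(5)
= is_even(4)
= is_odd(3)
= is_even(2)
= is_odd(1)
= is_even(0)
n == 0: return True
= True


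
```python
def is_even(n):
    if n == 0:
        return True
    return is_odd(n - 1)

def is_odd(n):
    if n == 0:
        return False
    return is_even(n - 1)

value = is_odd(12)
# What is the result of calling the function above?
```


is_odd(12)
= is_even(11)
= is_odd(10)
= is_even(9)
= is_odd(8)
= is_even(7)
= is_odd(6)
= is_even(5)
= is_odd(4)
= is_even(3)
= is_odd(2)
= is_even(1)
= is_odd(0)
n == 0: return False
= False


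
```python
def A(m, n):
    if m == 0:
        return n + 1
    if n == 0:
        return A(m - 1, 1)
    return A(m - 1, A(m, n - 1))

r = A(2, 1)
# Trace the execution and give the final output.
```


A(2, 1)
= A(1, A(2, 0))
First compute A(2, 0) = 3
= A(1, 3)
= 5


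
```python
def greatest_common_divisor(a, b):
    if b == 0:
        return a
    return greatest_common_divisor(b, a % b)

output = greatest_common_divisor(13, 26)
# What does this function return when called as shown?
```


greatest_common_divisor(13, 26)
= greatest_common_divisor(26, 13 % 26) = greatest_common_divisor(26, 13)
= greatest_common_divisor(13, 26 % 13) = greatest_common_divisor(13, 0)
b == 0, return a = 13


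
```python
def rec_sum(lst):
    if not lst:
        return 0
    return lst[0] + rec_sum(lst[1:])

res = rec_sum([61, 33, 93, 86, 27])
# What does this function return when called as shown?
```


rec_sum([61, 33, 93, 86, 27])
= 61 + rec_sum([33, 93, 86, 27])
= 61 + 33 + rec_sum([93, 86, 27])
= 61 + 33 + 93 + rec_sum([86, 27])
= 61 + 33 + 93 + 86 + rec_sum([27])
= 61 + 33 + 93 + 86 + 27 + rec_sum([])
= 61 + 33 + 93 + 86 + 27 + 0
= 300


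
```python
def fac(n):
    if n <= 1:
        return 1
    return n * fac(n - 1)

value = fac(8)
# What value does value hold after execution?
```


fac(8)
= 8 * fac(7)
= 8 * 7 * fac(6)
= 8 * 7 * 6 * fac(5)
= 8 * 7 * 6 * 5 * fac(4)
= 8 * 7 * 6 * 5 * 4 * fac(3)
= 8 * 7 * 6 * 5 * 4 * 3 * fac(2)
= 8 * 7 * 6 * 5 * 4 * 3 * 2 * fac(1)
= 8 * 7 * 6 * 5 * 4 * 3 * 2 * 1
= 40320


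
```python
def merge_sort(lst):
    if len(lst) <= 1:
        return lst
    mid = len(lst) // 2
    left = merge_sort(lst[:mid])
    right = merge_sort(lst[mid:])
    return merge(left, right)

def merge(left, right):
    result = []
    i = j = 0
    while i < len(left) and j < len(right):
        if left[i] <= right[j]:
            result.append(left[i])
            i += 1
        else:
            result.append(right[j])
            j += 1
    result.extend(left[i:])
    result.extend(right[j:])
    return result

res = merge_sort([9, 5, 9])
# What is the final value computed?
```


merge_sort([9, 5, 9])
Split into [9] and [5, 9]
Left sorted: [9]
Right sorted: [5, 9]
Merge [9] and [5, 9]
= [5, 9, 9]


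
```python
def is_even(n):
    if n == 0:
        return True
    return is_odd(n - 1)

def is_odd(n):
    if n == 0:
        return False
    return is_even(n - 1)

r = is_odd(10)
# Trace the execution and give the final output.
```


is_odd(10)
= is_even(9)
= is_odd(8)
= is_even(7)
= is_odd(6)
= is_even(5)
= is_odd(4)
= is_even(3)
= is_odd(2)
= is_even(1)
= is_odd(0)
n == 0: return False
= False


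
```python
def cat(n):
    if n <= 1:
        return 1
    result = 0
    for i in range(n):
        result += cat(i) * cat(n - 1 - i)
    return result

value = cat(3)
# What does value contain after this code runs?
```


cat(3)
= sum of cat(i) * cat(3-1-i) for i in 0..2
First compute sub-values bottom-up:
  cat(0) = 1, cat(1) = 1
  cat(2) = 1*1 + 1*1 = 2
Now cat(3):
  cat(0)*cat(2) = 1*2 = 2
  cat(1)*cat(1) = 1*1 = 1
  cat(2)*cat(0) = 2*1 = 2
= 2 + 1 + 2
= 5


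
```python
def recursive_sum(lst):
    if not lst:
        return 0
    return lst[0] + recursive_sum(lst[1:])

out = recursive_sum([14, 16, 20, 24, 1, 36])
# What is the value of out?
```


recursive_sum([14, 16, 20, 24, 1, 36])
= 14 + recursive_sum([16, 20, 24, 1, 36])
= 14 + 16 + recursive_sum([20, 24, 1, 36])
= 14 + 16 + 20 + recursive_sum([24, 1, 36])
= 14 + 16 + 20 + 24 + recursive_sum([1, 36])
= 14 + 16 + 20 + 24 + 1 + recursive_sum([36])
= 14 + 16 + 20 + 24 + 1 + 36 + recursive_sum([])
= 14 + 16 + 20 + 24 + 1 + 36 + 0
= 111


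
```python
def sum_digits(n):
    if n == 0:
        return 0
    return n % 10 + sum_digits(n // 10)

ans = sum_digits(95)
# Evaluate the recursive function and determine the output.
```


sum_digits(95)
= 5 + sum_digits(9)
= 5 + 9 + sum_digits(0)
= 5 + 9 + 0
= 14


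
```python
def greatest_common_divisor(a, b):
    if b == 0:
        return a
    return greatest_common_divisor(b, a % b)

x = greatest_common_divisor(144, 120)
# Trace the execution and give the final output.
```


greatest_common_divisor(144, 120)
= greatest_common_divisor(120, 144 % 120) = greatest_common_divisor(120, 24)
= greatest_common_divisor(24, 120 % 24) = greatest_common_divisor(24, 0)
b == 0, return a = 24


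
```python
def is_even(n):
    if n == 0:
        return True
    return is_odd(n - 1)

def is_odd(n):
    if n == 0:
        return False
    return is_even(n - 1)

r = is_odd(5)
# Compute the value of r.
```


is_odd(5)
= is_even(4)
= is_odd(3)
= is_even(2)
= is_odd(1)
= is_even(0)
n == 0: return True
= True


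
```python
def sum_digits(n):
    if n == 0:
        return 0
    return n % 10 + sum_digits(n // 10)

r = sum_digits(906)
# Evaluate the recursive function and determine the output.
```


sum_digits(906)
= 6 + sum_digits(90)
= 6 + 0 + sum_digits(9)
= 6 + 0 + 9 + sum_digits(0)
= 6 + 0 + 9 + 0
= 15


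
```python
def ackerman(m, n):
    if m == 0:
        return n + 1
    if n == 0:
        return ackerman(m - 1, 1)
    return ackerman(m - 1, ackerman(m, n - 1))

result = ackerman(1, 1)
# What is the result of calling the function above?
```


ackerman(1, 1)
= ackerman(0, ackerman(1, 0))
First compute ackerman(1, 0) = 2
= ackerman(0, 2)
= 3


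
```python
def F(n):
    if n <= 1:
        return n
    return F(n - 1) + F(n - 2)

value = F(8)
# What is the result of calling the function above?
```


F(8)
= F(7) + F(6)
= (F(6) + F(5)) + F(6)
Computing bottom-up: F(0)=0, F(1)=1, F(2)=1, F(3)=2, F(4)=3, F(5)=5, F(6)=8, F(7)=13, F(8)=21
= 21


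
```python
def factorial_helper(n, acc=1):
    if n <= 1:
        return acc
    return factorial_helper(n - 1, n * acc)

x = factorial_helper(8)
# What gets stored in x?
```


factorial_helper(8, 1)
= factorial_helper(7, 8 * 1) = factorial_helper(7, 8)
= factorial_helper(6, 7 * 8) = factorial_helper(6, 56)
= factorial_helper(5, 6 * 56) = factorial_helper(5, 336)
= factorial_helper(4, 5 * 336) = factorial_helper(4, 1680)
= factorial_helper(3, 4 * 1680) = factorial_helper(3, 6720)
= factorial_helper(2, 3 * 6720) = factorial_helper(2, 20160)
= factorial_helper(1, 2 * 20160) = factorial_helper(1, 40320)
n <= 1, return acc = 40320


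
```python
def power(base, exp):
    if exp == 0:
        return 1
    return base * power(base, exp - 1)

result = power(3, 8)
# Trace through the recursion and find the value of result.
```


power(3, 8)
= 3 * power(3, 7)
= 3 * 3 * power(3, 6)
= 3 * 3 * 3 * power(3, 5)
= 3 * 3 * 3 * 3 * power(3, 4)
= 3 * 3 * 3 * 3 * 3 * power(3, 3)
= 3 * 3 * 3 * 3 * 3 * 3 * power(3, 2)
= 3 * 3 * 3 * 3 * 3 * 3 * 3 * power(3, 1)
= 3 * 3 * 3 * 3 * 3 * 3 * 3 * 3 * power(3, 0)
= 3 * 3 * 3 * 3 * 3 * 3 * 3 * 3 * 1
= 6561


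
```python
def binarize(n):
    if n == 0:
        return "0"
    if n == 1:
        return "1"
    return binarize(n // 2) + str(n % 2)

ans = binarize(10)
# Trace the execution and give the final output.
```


binarize(10)
= binarize(5) + "0"
= binarize(2) + "1" + "0"
= binarize(1) + "0" + "1" + "0"
= "1" + "0" + "1" + "0"
= "1010"


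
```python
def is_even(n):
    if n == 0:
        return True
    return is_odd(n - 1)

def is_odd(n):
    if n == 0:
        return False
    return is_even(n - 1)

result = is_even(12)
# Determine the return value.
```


is_even(12)
= is_odd(11)
= is_even(10)
= is_odd(9)
= is_even(8)
= is_odd(7)
= is_even(6)
= is_odd(5)
= is_even(4)
= is_odd(3)
= is_even(2)
= is_odd(1)
= is_even(0)
n == 0: return True
= True


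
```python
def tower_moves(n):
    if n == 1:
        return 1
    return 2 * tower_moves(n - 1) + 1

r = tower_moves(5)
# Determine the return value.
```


tower_moves(5)
= 2 * tower_moves(4) + 1
= 2 * (2 * tower_moves(3) + 1) + 1
= 2 * (2 * (2 * tower_moves(2) + 1) + 1) + 1
= 2 * (2 * (2 * (2 * tower_moves(1) + 1) + 1) + 1) + 1
Now compute bottom-up:
tower_moves(1) = 1
tower_moves(2) = 2 * 1 + 1 = 3
tower_moves(3) = 2 * 3 + 1 = 7
tower_moves(4) = 2 * 7 + 1 = 15
tower_moves(5) = 2 * 15 + 1 = 31
= 31


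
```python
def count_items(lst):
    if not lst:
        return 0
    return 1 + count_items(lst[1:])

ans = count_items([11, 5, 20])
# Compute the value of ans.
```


count_items([11, 5, 20])
= 1 + count_items([5, 20])
= 1 + 1 + count_items([20])
= 1 + 1 + 1 + count_items([])
= 1 + 1 + 1 + 0
= 3


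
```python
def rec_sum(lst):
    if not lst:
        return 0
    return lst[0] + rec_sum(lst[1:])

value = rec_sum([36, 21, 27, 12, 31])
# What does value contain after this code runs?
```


rec_sum([36, 21, 27, 12, 31])
= 36 + rec_sum([21, 27, 12, 31])
= 36 + 21 + rec_sum([27, 12, 31])
= 36 + 21 + 27 + rec_sum([12, 31])
= 36 + 21 + 27 + 12 + rec_sum([31])
= 36 + 21 + 27 + 12 + 31 + rec_sum([])
= 36 + 21 + 27 + 12 + 31 + 0
= 127


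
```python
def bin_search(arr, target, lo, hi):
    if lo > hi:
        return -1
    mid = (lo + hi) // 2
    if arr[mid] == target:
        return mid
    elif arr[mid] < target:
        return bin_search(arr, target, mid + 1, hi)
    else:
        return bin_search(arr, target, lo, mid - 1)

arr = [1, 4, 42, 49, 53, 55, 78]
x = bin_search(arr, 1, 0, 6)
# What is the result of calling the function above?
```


bin_search(arr, 1, 0, 6)
lo=0, hi=6, mid=3, arr[mid]=49
49 > 1, search left half
lo=0, hi=2, mid=1, arr[mid]=4
4 > 1, search left half
lo=0, hi=0, mid=0, arr[mid]=1
arr[0] == 1, found at index 0
= 0


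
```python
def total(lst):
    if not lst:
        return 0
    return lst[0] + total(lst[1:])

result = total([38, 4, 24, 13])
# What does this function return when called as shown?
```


total([38, 4, 24, 13])
= 38 + total([4, 24, 13])
= 38 + 4 + total([24, 13])
= 38 + 4 + 24 + total([13])
= 38 + 4 + 24 + 13 + total([])
= 38 + 4 + 24 + 13 + 0
= 79


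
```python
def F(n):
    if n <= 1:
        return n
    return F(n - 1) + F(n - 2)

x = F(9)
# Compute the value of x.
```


F(9)
= F(8) + F(7)
= (F(7) + F(6)) + F(7)
Computing bottom-up: F(0)=0, F(1)=1, F(2)=1, F(3)=2, F(4)=3, F(5)=5, F(6)=8, F(7)=13, F(8)=21, F(9)=34
= 34


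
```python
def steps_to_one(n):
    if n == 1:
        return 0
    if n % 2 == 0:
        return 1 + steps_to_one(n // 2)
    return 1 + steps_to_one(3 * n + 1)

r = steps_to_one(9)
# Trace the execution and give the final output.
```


steps_to_one(9)
9 is odd -> 3*9+1 = 28 -> steps_to_one(28)
28 is even -> steps_to_one(14)
14 is even -> steps_to_one(7)
7 is odd -> 3*7+1 = 22 -> steps_to_one(22)
22 is even -> steps_to_one(11)
11 is odd -> 3*11+1 = 34 -> steps_to_one(34)
34 is even -> steps_to_one(17)
17 is odd -> 3*17+1 = 52 -> steps_to_one(52)
52 is even -> steps_to_one(26)
26 is even -> steps_to_one(13)
13 is odd -> 3*13+1 = 40 -> steps_to_one(40)
40 is even -> steps_to_one(20)
20 is even -> steps_to_one(10)
10 is even -> steps_to_one(5)
5 is odd -> 3*5+1 = 16 -> steps_to_one(16)
16 is even -> steps_to_one(8)
8 is even -> steps_to_one(4)
4 is even -> steps_to_one(2)
2 is even -> steps_to_one(1)
Reached 1 after 19 steps
= 19


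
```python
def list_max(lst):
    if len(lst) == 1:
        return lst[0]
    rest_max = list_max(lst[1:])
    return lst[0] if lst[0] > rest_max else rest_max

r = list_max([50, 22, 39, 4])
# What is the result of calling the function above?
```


list_max([50, 22, 39, 4])
= compare 50 with list_max([22, 39, 4])
= compare 22 with list_max([39, 4])
= compare 39 with list_max([4])
Base: list_max([4]) = 4
compare 39 with 4: max = 39
compare 22 with 39: max = 39
compare 50 with 39: max = 50
= 50


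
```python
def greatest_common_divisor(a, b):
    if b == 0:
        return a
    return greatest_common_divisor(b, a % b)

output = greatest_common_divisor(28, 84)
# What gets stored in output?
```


greatest_common_divisor(28, 84)
= greatest_common_divisor(84, 28 % 84) = greatest_common_divisor(84, 28)
= greatest_common_divisor(28, 84 % 28) = greatest_common_divisor(28, 0)
b == 0, return a = 28


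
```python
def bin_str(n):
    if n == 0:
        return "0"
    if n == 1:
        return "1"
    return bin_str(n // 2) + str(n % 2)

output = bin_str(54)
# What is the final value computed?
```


bin_str(54)
= bin_str(27) + "0"
= bin_str(13) + "1" + "0"
= bin_str(6) + "1" + "1" + "0"
= bin_str(3) + "0" + "1" + "1" + "0"
= bin_str(1) + "1" + "0" + "1" + "1" + "0"
= "1" + "1" + "0" + "1" + "1" + "0"
= "110110"


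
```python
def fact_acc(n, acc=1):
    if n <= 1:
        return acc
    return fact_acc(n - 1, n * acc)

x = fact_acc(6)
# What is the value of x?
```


fact_acc(6, 1)
= fact_acc(5, 6 * 1) = fact_acc(5, 6)
= fact_acc(4, 5 * 6) = fact_acc(4, 30)
= fact_acc(3, 4 * 30) = fact_acc(3, 120)
= fact_acc(2, 3 * 120) = fact_acc(2, 360)
= fact_acc(1, 2 * 360) = fact_acc(1, 720)
n <= 1, return acc = 720


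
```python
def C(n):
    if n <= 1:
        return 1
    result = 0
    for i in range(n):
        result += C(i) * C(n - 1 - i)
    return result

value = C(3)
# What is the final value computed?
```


C(3)
= sum of C(i) * C(3-1-i) for i in 0..2
First compute sub-values bottom-up:
  C(0) = 1, C(1) = 1
  C(2) = 1*1 + 1*1 = 2
Now C(3):
  C(0)*C(2) = 1*2 = 2
  C(1)*C(1) = 1*1 = 1
  C(2)*C(0) = 2*1 = 2
= 2 + 1 + 2
= 5


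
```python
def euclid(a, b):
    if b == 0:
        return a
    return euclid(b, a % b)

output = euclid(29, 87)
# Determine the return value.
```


euclid(29, 87)
= euclid(87, 29 % 87) = euclid(87, 29)
= euclid(29, 87 % 29) = euclid(29, 0)
b == 0, return a = 29


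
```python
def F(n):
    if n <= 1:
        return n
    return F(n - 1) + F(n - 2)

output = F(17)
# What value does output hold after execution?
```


F(17)
= F(16) + F(15)
= (F(15) + F(14)) + F(15)
Computing bottom-up: F(0)=0, F(1)=1, F(2)=1, F(3)=2, F(4)=3, F(5)=5, F(6)=8, F(7)=13, F(8)=21, F(9)=34, F(10)=55, F(11)=89, F(12)=144, F(13)=233, F(14)=377, F(15)=610, F(16)=987, F(17)=1597
= 1597


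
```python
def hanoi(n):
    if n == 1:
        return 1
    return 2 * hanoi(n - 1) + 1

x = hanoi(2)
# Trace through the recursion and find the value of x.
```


hanoi(2)
= 2 * hanoi(1) + 1
Now compute bottom-up:
hanoi(1) = 1
hanoi(2) = 2 * 1 + 1 = 3
= 3


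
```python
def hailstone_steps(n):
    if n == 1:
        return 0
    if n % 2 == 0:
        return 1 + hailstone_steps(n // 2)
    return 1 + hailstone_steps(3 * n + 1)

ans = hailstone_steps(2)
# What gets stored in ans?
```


hailstone_steps(2)
2 is even -> hailstone_steps(1)
Reached 1 after 1 steps
= 1


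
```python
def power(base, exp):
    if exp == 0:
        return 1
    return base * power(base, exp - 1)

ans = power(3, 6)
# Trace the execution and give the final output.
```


power(3, 6)
= 3 * power(3, 5)
= 3 * 3 * power(3, 4)
= 3 * 3 * 3 * power(3, 3)
= 3 * 3 * 3 * 3 * power(3, 2)
= 3 * 3 * 3 * 3 * 3 * power(3, 1)
= 3 * 3 * 3 * 3 * 3 * 3 * power(3, 0)
= 3 * 3 * 3 * 3 * 3 * 3 * 1
= 729


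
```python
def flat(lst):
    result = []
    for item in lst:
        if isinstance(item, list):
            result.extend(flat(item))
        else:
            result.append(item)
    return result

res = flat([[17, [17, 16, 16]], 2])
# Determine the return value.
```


flat([[17, [17, 16, 16]], 2])
Processing each element:
  [17, [17, 16, 16]] is a list -> flat recursively -> [17, 17, 16, 16]
  2 is not a list -> append 2
= [17, 17, 16, 16, 2]


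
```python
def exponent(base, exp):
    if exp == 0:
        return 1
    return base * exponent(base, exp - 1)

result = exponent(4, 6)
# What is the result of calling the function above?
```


exponent(4, 6)
= 4 * exponent(4, 5)
= 4 * 4 * exponent(4, 4)
= 4 * 4 * 4 * exponent(4, 3)
= 4 * 4 * 4 * 4 * exponent(4, 2)
= 4 * 4 * 4 * 4 * 4 * exponent(4, 1)
= 4 * 4 * 4 * 4 * 4 * 4 * exponent(4, 0)
= 4 * 4 * 4 * 4 * 4 * 4 * 1
= 4096


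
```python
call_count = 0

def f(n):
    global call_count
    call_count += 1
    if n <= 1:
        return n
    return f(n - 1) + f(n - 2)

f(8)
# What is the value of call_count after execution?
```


f(8) calls f(7) and f(6); each non-base call branches into two more.
Let C(k) = total number of calls made by f(k), including the call to f(k) itself.
Base cases: C(0) = 1, C(1) = 1
Recurrence: C(k) = 1 + C(k-1) + C(k-2)
  C(2) = 1 + C(1) + C(0) = 1 + 1 + 1 = 3
  C(3) = 1 + C(2) + C(1) = 1 + 3 + 1 = 5
  C(4) = 1 + C(3) + C(2) = 1 + 5 + 3 = 9
  C(5) = 1 + C(4) + C(3) = 1 + 9 + 5 = 15
  C(6) = 1 + C(5) + C(4) = 1 + 15 + 9 = 25
  C(7) = 1 + C(6) + C(5) = 1 + 25 + 15 = 41
  C(8) = 1 + C(7) + C(6) = 1 + 41 + 25 = 67
Total calls = C(8) = 67


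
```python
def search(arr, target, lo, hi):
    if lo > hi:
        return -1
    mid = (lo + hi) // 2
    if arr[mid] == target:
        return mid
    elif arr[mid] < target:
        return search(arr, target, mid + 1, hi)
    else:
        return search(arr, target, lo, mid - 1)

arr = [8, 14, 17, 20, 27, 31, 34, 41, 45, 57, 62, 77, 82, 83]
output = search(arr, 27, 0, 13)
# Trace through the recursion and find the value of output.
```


search(arr, 27, 0, 13)
lo=0, hi=13, mid=6, arr[mid]=34
34 > 27, search left half
lo=0, hi=5, mid=2, arr[mid]=17
17 < 27, search right half
lo=3, hi=5, mid=4, arr[mid]=27
arr[4] == 27, found at index 4
= 4


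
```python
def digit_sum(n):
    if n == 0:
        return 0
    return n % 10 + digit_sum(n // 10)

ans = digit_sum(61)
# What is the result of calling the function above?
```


digit_sum(61)
= 1 + digit_sum(6)
= 1 + 6 + digit_sum(0)
= 1 + 6 + 0
= 7


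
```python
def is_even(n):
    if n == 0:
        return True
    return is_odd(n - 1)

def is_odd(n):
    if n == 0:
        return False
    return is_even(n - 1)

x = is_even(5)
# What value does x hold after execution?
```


is_even(5)
= is_odd(4)
= is_even(3)
= is_odd(2)
= is_even(1)
= is_odd(0)
n == 0: return False
= False


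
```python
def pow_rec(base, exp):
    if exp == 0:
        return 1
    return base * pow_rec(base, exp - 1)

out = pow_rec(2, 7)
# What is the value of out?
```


pow_rec(2, 7)
= 2 * pow_rec(2, 6)
= 2 * 2 * pow_rec(2, 5)
= 2 * 2 * 2 * pow_rec(2, 4)
= 2 * 2 * 2 * 2 * pow_rec(2, 3)
= 2 * 2 * 2 * 2 * 2 * pow_rec(2, 2)
= 2 * 2 * 2 * 2 * 2 * 2 * pow_rec(2, 1)
= 2 * 2 * 2 * 2 * 2 * 2 * 2 * pow_rec(2, 0)
= 2 * 2 * 2 * 2 * 2 * 2 * 2 * 1
= 128


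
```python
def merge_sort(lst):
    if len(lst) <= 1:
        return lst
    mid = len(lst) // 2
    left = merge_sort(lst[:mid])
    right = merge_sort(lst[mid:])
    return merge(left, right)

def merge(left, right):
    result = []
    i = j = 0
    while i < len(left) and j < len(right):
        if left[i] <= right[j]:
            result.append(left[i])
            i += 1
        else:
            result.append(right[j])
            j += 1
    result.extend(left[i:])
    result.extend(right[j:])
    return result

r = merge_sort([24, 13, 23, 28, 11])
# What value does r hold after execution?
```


merge_sort([24, 13, 23, 28, 11])
Split into [24, 13] and [23, 28, 11]
Left sorted: [13, 24]
Right sorted: [11, 23, 28]
Merge [13, 24] and [11, 23, 28]
= [11, 13, 23, 24, 28]


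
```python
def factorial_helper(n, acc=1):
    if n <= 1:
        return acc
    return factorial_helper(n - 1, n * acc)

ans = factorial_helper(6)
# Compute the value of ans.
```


factorial_helper(6, 1)
= factorial_helper(5, 6 * 1) = factorial_helper(5, 6)
= factorial_helper(4, 5 * 6) = factorial_helper(4, 30)
= factorial_helper(3, 4 * 30) = factorial_helper(3, 120)
= factorial_helper(2, 3 * 120) = factorial_helper(2, 360)
= factorial_helper(1, 2 * 360) = factorial_helper(1, 720)
n <= 1, return acc = 720


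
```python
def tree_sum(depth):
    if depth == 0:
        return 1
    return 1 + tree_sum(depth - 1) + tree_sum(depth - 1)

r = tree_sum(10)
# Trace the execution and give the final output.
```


tree_sum(10)
= 1 + tree_sum(9) + tree_sum(9)
= 1 + 2 * tree_sum(9)
tree_sum(k) = 2^(k+1) - 1
tree_sum(0) = 1
tree_sum(1) = 3
tree_sum(2) = 7
tree_sum(3) = 15
tree_sum(4) = 31
tree_sum(10) = 2^11 - 1 = 2047


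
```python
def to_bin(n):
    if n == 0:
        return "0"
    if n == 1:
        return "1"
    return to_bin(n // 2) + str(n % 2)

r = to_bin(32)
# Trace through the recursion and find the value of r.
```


to_bin(32)
= to_bin(16) + "0"
= to_bin(8) + "0" + "0"
= to_bin(4) + "0" + "0" + "0"
= to_bin(2) + "0" + "0" + "0" + "0"
= to_bin(1) + "0" + "0" + "0" + "0" + "0"
= "1" + "0" + "0" + "0" + "0" + "0"
= "100000"


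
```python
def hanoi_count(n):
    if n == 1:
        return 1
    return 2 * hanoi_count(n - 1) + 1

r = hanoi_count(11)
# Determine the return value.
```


hanoi_count(11)
= 2 * hanoi_count(10) + 1
= 2 * (2 * hanoi_count(9) + 1) + 1
= 2 * (2 * (2 * hanoi_count(8) + 1) + 1) + 1
= 2 * (2 * (2 * (2 * hanoi_count(7) + 1) + 1) + 1) + 1
= 2 * (2 * (2 * (2 * (2 * hanoi_count(6) + 1) + 1) + 1) + 1) + 1
= 2 * (2 * (2 * (2 * (2 * (2 * hanoi_count(5) + 1) + 1) + 1) + 1) + 1) + 1
= 2 * (2 * (2 * (2 * (2 * (2 * (2 * hanoi_count(4) + 1) + 1) + 1) + 1) + 1) + 1) + 1
= 2 * (2 * (2 * (2 * (2 * (2 * (2 * (2 * hanoi_count(3) + 1) + 1) + 1) + 1) + 1) + 1) + 1) + 1
= 2 * (2 * (2 * (2 * (2 * (2 * (2 * (2 * (2 * hanoi_count(2) + 1) + 1) + 1) + 1) + 1) + 1) + 1) + 1) + 1
= 2 * (2 * (2 * (2 * (2 * (2 * (2 * (2 * (2 * (2 * hanoi_count(1) + 1) + 1) + 1) + 1) + 1) + 1) + 1) + 1) + 1) + 1
Now compute bottom-up:
hanoi_count(1) = 1
hanoi_count(2) = 2 * 1 + 1 = 3
hanoi_count(3) = 2 * 3 + 1 = 7
hanoi_count(4) = 2 * 7 + 1 = 15
hanoi_count(5) = 2 * 15 + 1 = 31
hanoi_count(6) = 2 * 31 + 1 = 63
hanoi_count(7) = 2 * 63 + 1 = 127
hanoi_count(8) = 2 * 127 + 1 = 255
hanoi_count(9) = 2 * 255 + 1 = 511
hanoi_count(10) = 2 * 511 + 1 = 1023
hanoi_count(11) = 2 * 1023 + 1 = 2047
= 2047


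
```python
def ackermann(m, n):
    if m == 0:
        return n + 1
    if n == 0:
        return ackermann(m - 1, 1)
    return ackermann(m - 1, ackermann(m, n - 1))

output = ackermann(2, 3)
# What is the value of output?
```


ackermann(2, 3)
= ackermann(1, ackermann(2, 2))
First compute ackermann(2, 2) = 7
= ackermann(1, 7)
= 9
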